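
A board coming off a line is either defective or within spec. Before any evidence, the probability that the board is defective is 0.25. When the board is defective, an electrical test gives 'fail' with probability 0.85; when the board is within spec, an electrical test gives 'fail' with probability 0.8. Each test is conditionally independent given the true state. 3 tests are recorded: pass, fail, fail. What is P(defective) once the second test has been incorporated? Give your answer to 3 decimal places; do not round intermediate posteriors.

After 'pass': P(defective) = 0.15·0.2500 / (0.15·0.2500 + 0.2·0.7500) ≈ 0.2000
After 'fail': P(defective) = 0.85·0.2000 / (0.85·0.2000 + 0.8·0.8000) ≈ 0.2099

0.210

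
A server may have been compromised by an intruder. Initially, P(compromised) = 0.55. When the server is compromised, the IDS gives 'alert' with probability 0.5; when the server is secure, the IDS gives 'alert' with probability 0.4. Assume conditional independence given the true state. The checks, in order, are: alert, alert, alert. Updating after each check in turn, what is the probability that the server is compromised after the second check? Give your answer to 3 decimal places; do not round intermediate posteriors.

After 'alert': P(compromised) = 0.5·0.5500 / (0.5·0.5500 + 0.4·0.4500) ≈ 0.6044
After 'alert': P(compromised) = 0.5·0.6044 / (0.5·0.6044 + 0.4·0.3956) ≈ 0.6563

0.656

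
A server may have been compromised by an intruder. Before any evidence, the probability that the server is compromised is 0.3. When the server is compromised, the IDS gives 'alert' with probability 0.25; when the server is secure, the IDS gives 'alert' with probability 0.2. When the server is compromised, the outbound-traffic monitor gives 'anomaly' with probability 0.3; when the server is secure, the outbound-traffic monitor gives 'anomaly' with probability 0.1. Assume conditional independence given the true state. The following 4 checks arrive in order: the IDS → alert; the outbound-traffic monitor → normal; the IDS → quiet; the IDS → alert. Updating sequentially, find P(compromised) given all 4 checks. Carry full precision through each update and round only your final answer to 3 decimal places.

Each posterior becomes the prior for the next update.
After the IDS='alert': P(compromised) = 0.25·0.3000 / (0.25·0.3000 + 0.2·0.7000) ≈ 0.3488
After the outbound-traffic monitor='normal': P(compromised) = 0.7·0.3488 / (0.7·0.3488 + 0.9·0.6512) ≈ 0.2941
After the IDS='quiet': P(compromised) = 0.75·0.2941 / (0.75·0.2941 + 0.8·0.7059) ≈ 0.2809
After the IDS='alert': P(compromised) = 0.25·0.2809 / (0.25·0.2809 + 0.2·0.7191) ≈ 0.3281

0.328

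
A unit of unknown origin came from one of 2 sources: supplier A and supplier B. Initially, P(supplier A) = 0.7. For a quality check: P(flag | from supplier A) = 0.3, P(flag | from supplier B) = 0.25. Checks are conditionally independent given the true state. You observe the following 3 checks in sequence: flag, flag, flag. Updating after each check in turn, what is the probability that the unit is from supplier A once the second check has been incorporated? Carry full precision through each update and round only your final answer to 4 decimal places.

0.7706

After 'flag': P(supplier A) = 0.3·0.7000 / (0.3·0.7000 + 0.25·0.3000) ≈ 0.7368
After 'flag': P(supplier A) = 0.3·0.7368 / (0.3·0.7368 + 0.25·0.2632) ≈ 0.7706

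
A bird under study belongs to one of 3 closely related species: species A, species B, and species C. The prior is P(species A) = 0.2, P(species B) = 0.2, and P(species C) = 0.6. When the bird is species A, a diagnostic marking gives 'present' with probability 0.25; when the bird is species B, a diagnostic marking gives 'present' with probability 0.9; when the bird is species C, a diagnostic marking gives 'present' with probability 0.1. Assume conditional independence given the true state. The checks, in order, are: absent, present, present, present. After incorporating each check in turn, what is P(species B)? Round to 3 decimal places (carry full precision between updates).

Each posterior becomes the prior for the next update.
After 'absent': normaliser = 0.75·0.2000 + 0.1·0.2000 + 0.9·0.6000; P(species A) ≈ 0.2113, P(species B) ≈ 0.0282, P(species C) ≈ 0.7606
After 'present': normaliser = 0.25·0.2113 + 0.9·0.0282 + 0.1·0.7606; P(species A) ≈ 0.3425, P(species B) ≈ 0.1644, P(species C) ≈ 0.4932
After 'present': normaliser = 0.25·0.3425 + 0.9·0.1644 + 0.1·0.4932; P(species A) ≈ 0.3027, P(species B) ≈ 0.5230, P(species C) ≈ 0.1743
After 'present': normaliser = 0.25·0.3027 + 0.9·0.5230 + 0.1·0.1743; P(species A) ≈ 0.1342, P(species B) ≈ 0.8349, P(species C) ≈ 0.0309

0.835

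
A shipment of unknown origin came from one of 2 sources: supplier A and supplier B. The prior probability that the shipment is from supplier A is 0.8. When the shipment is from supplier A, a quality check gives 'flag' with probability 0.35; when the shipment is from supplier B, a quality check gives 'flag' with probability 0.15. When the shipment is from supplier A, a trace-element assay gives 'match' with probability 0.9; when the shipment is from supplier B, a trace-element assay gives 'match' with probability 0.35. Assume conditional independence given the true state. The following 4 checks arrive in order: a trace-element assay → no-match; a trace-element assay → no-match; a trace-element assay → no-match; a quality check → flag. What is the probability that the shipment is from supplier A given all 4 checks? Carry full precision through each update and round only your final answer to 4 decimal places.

After a trace-element assay='no-match': P(supplier A) = 0.1·0.8000 / (0.1·0.8000 + 0.65·0.2000) ≈ 0.3810
After a trace-element assay='no-match': P(supplier A) = 0.1·0.3810 / (0.1·0.3810 + 0.65·0.6190) ≈ 0.0865
After a trace-element assay='no-match': P(supplier A) = 0.1·0.0865 / (0.1·0.0865 + 0.65·0.9135) ≈ 0.0144
After a quality check='flag': P(supplier A) = 0.35·0.0144 / (0.35·0.0144 + 0.15·0.9856) ≈ 0.0329

0.0329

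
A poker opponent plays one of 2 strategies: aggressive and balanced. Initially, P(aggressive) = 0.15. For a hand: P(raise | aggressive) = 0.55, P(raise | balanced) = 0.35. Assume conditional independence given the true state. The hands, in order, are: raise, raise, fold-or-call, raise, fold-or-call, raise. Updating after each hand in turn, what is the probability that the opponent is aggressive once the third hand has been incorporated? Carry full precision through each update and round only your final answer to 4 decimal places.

0.2318

After 'raise': P(aggressive) = 0.55·0.1500 / (0.55·0.1500 + 0.35·0.8500) ≈ 0.2171
After 'raise': P(aggressive) = 0.55·0.2171 / (0.55·0.2171 + 0.35·0.7829) ≈ 0.3035
After 'fold-or-call': P(aggressive) = 0.45·0.3035 / (0.45·0.3035 + 0.65·0.6965) ≈ 0.2318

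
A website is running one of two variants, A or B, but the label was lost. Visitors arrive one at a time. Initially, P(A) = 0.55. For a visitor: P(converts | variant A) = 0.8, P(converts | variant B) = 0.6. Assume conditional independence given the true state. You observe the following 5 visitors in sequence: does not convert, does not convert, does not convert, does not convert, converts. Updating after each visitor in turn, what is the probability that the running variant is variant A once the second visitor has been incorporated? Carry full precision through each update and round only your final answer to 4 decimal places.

0.2340

After 'does not convert': P(A) = 0.2·0.5500 / (0.2·0.5500 + 0.4·0.4500) ≈ 0.3793
After 'does not convert': P(A) = 0.2·0.3793 / (0.2·0.3793 + 0.4·0.6207) ≈ 0.2340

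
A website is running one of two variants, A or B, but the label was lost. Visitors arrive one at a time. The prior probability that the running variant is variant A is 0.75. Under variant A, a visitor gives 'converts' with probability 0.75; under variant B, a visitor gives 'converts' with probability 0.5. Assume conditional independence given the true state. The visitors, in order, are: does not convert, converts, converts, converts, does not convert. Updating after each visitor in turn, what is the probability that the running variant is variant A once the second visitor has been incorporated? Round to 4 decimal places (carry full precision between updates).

0.6923

After 'does not convert': P(A) = 0.25·0.7500 / (0.25·0.7500 + 0.5·0.2500) ≈ 0.6000
After 'converts': P(A) = 0.75·0.6000 / (0.75·0.6000 + 0.5·0.4000) ≈ 0.6923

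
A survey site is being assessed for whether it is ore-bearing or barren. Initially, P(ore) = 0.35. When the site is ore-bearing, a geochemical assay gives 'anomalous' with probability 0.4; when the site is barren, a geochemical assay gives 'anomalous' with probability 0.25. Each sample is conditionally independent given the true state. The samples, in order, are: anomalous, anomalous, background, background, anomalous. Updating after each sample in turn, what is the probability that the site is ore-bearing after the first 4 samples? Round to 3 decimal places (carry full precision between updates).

After 'anomalous': P(ore) = 0.4·0.3500 / (0.4·0.3500 + 0.25·0.6500) ≈ 0.4628
After 'anomalous': P(ore) = 0.4·0.4628 / (0.4·0.4628 + 0.25·0.5372) ≈ 0.5796
After 'background': P(ore) = 0.6·0.5796 / (0.6·0.5796 + 0.75·0.4204) ≈ 0.5244
After 'background': P(ore) = 0.6·0.5244 / (0.6·0.5244 + 0.75·0.4756) ≈ 0.4687

0.469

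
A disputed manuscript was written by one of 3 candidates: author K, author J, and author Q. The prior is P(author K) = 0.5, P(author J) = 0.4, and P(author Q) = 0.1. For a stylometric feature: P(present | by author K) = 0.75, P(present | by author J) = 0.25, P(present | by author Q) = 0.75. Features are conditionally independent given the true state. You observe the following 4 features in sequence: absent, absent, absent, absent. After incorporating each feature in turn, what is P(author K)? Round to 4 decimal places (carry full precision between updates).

0.0152

Each posterior becomes the prior for the next update.
After 'absent': normaliser = 0.25·0.5000 + 0.75·0.4000 + 0.25·0.1000; P(author K) ≈ 0.2778, P(author J) ≈ 0.6667, P(author Q) ≈ 0.0556
After 'absent': normaliser = 0.25·0.2778 + 0.75·0.6667 + 0.25·0.0556; P(author K) ≈ 0.1190, P(author J) ≈ 0.8571, P(author Q) ≈ 0.0238
After 'absent': normaliser = 0.25·0.1190 + 0.75·0.8571 + 0.25·0.0238; P(author K) ≈ 0.0439, P(author J) ≈ 0.9474, P(author Q) ≈ 0.0088
After 'absent': normaliser = 0.25·0.0439 + 0.75·0.9474 + 0.25·0.0088; P(author K) ≈ 0.0152, P(author J) ≈ 0.9818, P(author Q) ≈ 0.0030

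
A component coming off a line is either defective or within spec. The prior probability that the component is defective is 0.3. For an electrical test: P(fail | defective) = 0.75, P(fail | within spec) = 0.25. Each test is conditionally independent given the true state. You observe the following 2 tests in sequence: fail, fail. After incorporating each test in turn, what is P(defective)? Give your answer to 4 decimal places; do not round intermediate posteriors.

After 'fail': P(defective) = 0.75·0.3000 / (0.75·0.3000 + 0.25·0.7000) ≈ 0.5625
After 'fail': P(defective) = 0.75·0.5625 / (0.75·0.5625 + 0.25·0.4375) ≈ 0.7941

0.7941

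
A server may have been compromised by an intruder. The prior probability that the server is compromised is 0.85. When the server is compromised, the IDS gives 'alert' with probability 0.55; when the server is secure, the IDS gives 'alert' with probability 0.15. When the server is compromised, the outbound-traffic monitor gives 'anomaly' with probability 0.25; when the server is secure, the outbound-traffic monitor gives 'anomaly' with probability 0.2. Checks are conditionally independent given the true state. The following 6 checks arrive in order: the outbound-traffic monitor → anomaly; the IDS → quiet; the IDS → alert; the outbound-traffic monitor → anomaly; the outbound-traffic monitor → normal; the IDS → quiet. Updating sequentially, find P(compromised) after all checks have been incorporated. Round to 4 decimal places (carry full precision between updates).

0.8951

After the outbound-traffic monitor='anomaly': P(compromised) = 0.25·0.8500 / (0.25·0.8500 + 0.2·0.1500) ≈ 0.8763
After the IDS='quiet': P(compromised) = 0.45·0.8763 / (0.45·0.8763 + 0.85·0.1237) ≈ 0.7895
After the IDS='alert': P(compromised) = 0.55·0.7895 / (0.55·0.7895 + 0.15·0.2105) ≈ 0.9322
After the outbound-traffic monitor='anomaly': P(compromised) = 0.25·0.9322 / (0.25·0.9322 + 0.2·0.0678) ≈ 0.9450
After the outbound-traffic monitor='normal': P(compromised) = 0.75·0.9450 / (0.75·0.9450 + 0.8·0.0550) ≈ 0.9416
After the IDS='quiet': P(compromised) = 0.45·0.9416 / (0.45·0.9416 + 0.85·0.0584) ≈ 0.8951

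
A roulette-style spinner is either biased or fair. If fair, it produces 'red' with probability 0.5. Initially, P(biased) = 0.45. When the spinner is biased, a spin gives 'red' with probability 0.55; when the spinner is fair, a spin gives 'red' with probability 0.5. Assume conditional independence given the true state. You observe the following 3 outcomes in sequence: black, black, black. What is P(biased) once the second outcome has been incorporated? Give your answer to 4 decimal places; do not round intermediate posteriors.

0.3986

After 'black': P(biased) = 0.45·0.4500 / (0.45·0.4500 + 0.5·0.5500) ≈ 0.4241
After 'black': P(biased) = 0.45·0.4241 / (0.45·0.4241 + 0.5·0.5759) ≈ 0.3986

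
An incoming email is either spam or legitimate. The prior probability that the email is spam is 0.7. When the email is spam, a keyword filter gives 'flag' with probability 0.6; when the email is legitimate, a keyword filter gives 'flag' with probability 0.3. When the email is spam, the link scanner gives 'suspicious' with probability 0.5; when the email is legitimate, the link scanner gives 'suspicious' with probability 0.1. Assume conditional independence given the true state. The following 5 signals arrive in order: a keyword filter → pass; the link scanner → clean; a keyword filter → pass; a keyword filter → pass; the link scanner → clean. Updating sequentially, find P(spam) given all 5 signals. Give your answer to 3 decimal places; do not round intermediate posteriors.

0.118

Apply Bayes' rule sequentially, carrying P(spam) forward.
After a keyword filter='pass': P(spam) = 0.4·0.7000 / (0.4·0.7000 + 0.7·0.3000) ≈ 0.5714
After the link scanner='clean': P(spam) = 0.5·0.5714 / (0.5·0.5714 + 0.9·0.4286) ≈ 0.4255
After a keyword filter='pass': P(spam) = 0.4·0.4255 / (0.4·0.4255 + 0.7·0.5745) ≈ 0.2974
After a keyword filter='pass': P(spam) = 0.4·0.2974 / (0.4·0.2974 + 0.7·0.7026) ≈ 0.1948
After the link scanner='clean': P(spam) = 0.5·0.1948 / (0.5·0.1948 + 0.9·0.8052) ≈ 0.1185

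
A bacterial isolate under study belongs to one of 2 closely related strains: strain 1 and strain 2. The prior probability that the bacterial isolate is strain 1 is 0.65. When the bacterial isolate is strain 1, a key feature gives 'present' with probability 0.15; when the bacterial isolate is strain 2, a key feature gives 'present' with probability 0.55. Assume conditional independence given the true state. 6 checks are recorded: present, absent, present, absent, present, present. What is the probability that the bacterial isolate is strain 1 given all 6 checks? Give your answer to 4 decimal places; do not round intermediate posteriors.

After 'present': P(strain 1) = 0.15·0.6500 / (0.15·0.6500 + 0.55·0.3500) ≈ 0.3362
After 'absent': P(strain 1) = 0.85·0.3362 / (0.85·0.3362 + 0.45·0.6638) ≈ 0.4889
After 'present': P(strain 1) = 0.15·0.4889 / (0.15·0.4889 + 0.55·0.5111) ≈ 0.2069
After 'absent': P(strain 1) = 0.85·0.2069 / (0.85·0.2069 + 0.45·0.7931) ≈ 0.3301
After 'present': P(strain 1) = 0.15·0.3301 / (0.15·0.3301 + 0.55·0.6699) ≈ 0.1185
After 'present': P(strain 1) = 0.15·0.1185 / (0.15·0.1185 + 0.55·0.8815) ≈ 0.0354

0.0354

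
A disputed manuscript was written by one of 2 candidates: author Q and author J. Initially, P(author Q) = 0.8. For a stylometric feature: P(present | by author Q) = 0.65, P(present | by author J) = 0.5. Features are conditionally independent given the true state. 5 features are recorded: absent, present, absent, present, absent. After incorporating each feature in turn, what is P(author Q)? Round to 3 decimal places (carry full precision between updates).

After 'absent': P(author Q) = 0.35·0.8000 / (0.35·0.8000 + 0.5·0.2000) ≈ 0.7368
After 'present': P(author Q) = 0.65·0.7368 / (0.65·0.7368 + 0.5·0.2632) ≈ 0.7845
After 'absent': P(author Q) = 0.35·0.7845 / (0.35·0.7845 + 0.5·0.2155) ≈ 0.7182
After 'present': P(author Q) = 0.65·0.7182 / (0.65·0.7182 + 0.5·0.2818) ≈ 0.7681
After 'absent': P(author Q) = 0.35·0.7681 / (0.35·0.7681 + 0.5·0.2319) ≈ 0.6987

0.699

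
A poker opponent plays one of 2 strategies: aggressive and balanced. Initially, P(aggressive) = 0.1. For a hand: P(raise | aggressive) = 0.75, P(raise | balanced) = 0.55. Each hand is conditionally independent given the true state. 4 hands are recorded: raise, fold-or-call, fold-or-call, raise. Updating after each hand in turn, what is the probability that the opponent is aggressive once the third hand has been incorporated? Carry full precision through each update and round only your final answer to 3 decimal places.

0.045

After 'raise': P(aggressive) = 0.75·0.1000 / (0.75·0.1000 + 0.55·0.9000) ≈ 0.1316
After 'fold-or-call': P(aggressive) = 0.25·0.1316 / (0.25·0.1316 + 0.45·0.8684) ≈ 0.0776
After 'fold-or-call': P(aggressive) = 0.25·0.0776 / (0.25·0.0776 + 0.45·0.9224) ≈ 0.0447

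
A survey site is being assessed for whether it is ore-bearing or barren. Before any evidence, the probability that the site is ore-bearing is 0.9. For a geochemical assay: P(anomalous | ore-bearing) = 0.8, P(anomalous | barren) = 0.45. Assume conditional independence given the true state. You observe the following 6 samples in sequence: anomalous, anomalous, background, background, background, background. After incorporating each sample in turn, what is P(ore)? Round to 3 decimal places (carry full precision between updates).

After 'anomalous': P(ore) = 0.8·0.9000 / (0.8·0.9000 + 0.45·0.1000) ≈ 0.9412
After 'anomalous': P(ore) = 0.8·0.9412 / (0.8·0.9412 + 0.45·0.0588) ≈ 0.9660
After 'background': P(ore) = 0.2·0.9660 / (0.2·0.9660 + 0.55·0.0340) ≈ 0.9118
After 'background': P(ore) = 0.2·0.9118 / (0.2·0.9118 + 0.55·0.0882) ≈ 0.7900
After 'background': P(ore) = 0.2·0.7900 / (0.2·0.7900 + 0.55·0.2100) ≈ 0.5777
After 'background': P(ore) = 0.2·0.5777 / (0.2·0.5777 + 0.55·0.4223) ≈ 0.3322

0.332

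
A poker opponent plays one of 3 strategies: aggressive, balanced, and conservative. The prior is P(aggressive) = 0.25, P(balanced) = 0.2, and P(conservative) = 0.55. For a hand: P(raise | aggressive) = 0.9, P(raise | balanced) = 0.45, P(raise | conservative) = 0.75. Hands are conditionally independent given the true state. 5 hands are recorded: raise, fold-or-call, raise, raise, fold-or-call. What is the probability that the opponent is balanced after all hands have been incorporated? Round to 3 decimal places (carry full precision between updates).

After 'raise': normaliser = 0.9·0.2500 + 0.45·0.2000 + 0.75·0.5500; P(aggressive) ≈ 0.3093, P(balanced) ≈ 0.1237, P(conservative) ≈ 0.5670
After 'fold-or-call': normaliser = 0.1·0.3093 + 0.55·0.1237 + 0.25·0.5670; P(aggressive) ≈ 0.1285, P(balanced) ≈ 0.2827, P(conservative) ≈ 0.5889
After 'raise': normaliser = 0.9·0.1285 + 0.45·0.2827 + 0.75·0.5889; P(aggressive) ≈ 0.1689, P(balanced) ≈ 0.1858, P(conservative) ≈ 0.6452
After 'raise': normaliser = 0.9·0.1689 + 0.45·0.1858 + 0.75·0.6452; P(aggressive) ≈ 0.2113, P(balanced) ≈ 0.1162, P(conservative) ≈ 0.6725
After 'fold-or-call': normaliser = 0.1·0.2113 + 0.55·0.1162 + 0.25·0.6725; P(aggressive) ≈ 0.0835, P(balanced) ≈ 0.2525, P(conservative) ≈ 0.6641

0.252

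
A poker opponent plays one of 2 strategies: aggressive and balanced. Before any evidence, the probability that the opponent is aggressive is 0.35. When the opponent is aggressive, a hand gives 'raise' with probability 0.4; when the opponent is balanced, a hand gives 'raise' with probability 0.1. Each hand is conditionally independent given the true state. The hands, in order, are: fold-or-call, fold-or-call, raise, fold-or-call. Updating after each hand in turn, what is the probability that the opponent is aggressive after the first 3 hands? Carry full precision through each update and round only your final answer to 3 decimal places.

0.489

Each posterior becomes the prior for the next update.
After 'fold-or-call': P(aggressive) = 0.6·0.3500 / (0.6·0.3500 + 0.9·0.6500) ≈ 0.2642
After 'fold-or-call': P(aggressive) = 0.6·0.2642 / (0.6·0.2642 + 0.9·0.7358) ≈ 0.1931
After 'raise': P(aggressive) = 0.4·0.1931 / (0.4·0.1931 + 0.1·0.8069) ≈ 0.4891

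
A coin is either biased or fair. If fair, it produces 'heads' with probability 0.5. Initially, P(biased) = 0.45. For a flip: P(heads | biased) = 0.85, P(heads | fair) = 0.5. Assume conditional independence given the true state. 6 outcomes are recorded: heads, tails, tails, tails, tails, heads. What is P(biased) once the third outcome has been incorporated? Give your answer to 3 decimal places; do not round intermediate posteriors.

Apply Bayes' rule sequentially, carrying P(biased) forward.
After 'heads': P(biased) = 0.85·0.4500 / (0.85·0.4500 + 0.5·0.5500) ≈ 0.5817
After 'tails': P(biased) = 0.15·0.5817 / (0.15·0.5817 + 0.5·0.4183) ≈ 0.2944
After 'tails': P(biased) = 0.15·0.2944 / (0.15·0.2944 + 0.5·0.7056) ≈ 0.1113

0.111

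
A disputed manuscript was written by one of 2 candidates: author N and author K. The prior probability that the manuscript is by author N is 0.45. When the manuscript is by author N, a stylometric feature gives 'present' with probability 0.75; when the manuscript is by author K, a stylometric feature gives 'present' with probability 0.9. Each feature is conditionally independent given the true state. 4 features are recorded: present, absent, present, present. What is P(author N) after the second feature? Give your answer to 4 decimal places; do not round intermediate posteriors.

After 'present': P(author N) = 0.75·0.4500 / (0.75·0.4500 + 0.9·0.5500) ≈ 0.4054
After 'absent': P(author N) = 0.25·0.4054 / (0.25·0.4054 + 0.1·0.5946) ≈ 0.6303

0.6303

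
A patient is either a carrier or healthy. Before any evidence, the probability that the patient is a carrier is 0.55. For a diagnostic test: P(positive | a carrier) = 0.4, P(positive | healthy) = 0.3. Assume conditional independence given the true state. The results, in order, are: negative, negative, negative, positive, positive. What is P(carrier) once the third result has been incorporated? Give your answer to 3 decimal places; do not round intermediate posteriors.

Apply Bayes' rule sequentially, carrying P(carrier) forward.
After 'negative': P(carrier) = 0.6·0.5500 / (0.6·0.5500 + 0.7·0.4500) ≈ 0.5116
After 'negative': P(carrier) = 0.6·0.5116 / (0.6·0.5116 + 0.7·0.4884) ≈ 0.4731
After 'negative': P(carrier) = 0.6·0.4731 / (0.6·0.4731 + 0.7·0.5269) ≈ 0.4349

0.435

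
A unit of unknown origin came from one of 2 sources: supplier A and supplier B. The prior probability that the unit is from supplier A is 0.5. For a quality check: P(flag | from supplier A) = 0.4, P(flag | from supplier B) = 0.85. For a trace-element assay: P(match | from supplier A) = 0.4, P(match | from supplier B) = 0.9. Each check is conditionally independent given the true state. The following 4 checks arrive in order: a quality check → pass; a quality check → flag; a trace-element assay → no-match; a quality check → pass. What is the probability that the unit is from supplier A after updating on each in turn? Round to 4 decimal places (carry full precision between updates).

After a quality check='pass': P(supplier A) = 0.6·0.5000 / (0.6·0.5000 + 0.15·0.5000) ≈ 0.8000
After a quality check='flag': P(supplier A) = 0.4·0.8000 / (0.4·0.8000 + 0.85·0.2000) ≈ 0.6531
After a trace-element assay='no-match': P(supplier A) = 0.6·0.6531 / (0.6·0.6531 + 0.1·0.3469) ≈ 0.9187
After a quality check='pass': P(supplier A) = 0.6·0.9187 / (0.6·0.9187 + 0.15·0.0813) ≈ 0.9783

0.9783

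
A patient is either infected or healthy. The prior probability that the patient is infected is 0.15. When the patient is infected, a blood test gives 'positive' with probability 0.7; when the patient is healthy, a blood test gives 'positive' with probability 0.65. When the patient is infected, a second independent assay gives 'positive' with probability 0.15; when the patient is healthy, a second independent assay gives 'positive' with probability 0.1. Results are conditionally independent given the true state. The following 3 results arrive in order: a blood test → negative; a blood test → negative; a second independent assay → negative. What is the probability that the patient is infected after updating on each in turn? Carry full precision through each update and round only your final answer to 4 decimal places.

0.1091

Apply Bayes' rule sequentially, carrying P(infected) forward.
After a blood test='negative': P(infected) = 0.3·0.1500 / (0.3·0.1500 + 0.35·0.8500) ≈ 0.1314
After a blood test='negative': P(infected) = 0.3·0.1314 / (0.3·0.1314 + 0.35·0.8686) ≈ 0.1148
After a second independent assay='negative': P(infected) = 0.85·0.1148 / (0.85·0.1148 + 0.9·0.8852) ≈ 0.1091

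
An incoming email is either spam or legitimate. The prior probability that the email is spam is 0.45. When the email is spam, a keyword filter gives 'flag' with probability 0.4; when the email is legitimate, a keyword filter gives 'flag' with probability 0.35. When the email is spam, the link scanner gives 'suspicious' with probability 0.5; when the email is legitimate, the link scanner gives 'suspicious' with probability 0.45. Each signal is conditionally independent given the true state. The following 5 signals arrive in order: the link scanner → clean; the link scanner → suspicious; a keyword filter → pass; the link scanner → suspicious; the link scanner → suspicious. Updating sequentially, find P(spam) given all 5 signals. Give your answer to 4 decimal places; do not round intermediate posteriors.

After the link scanner='clean': P(spam) = 0.5·0.4500 / (0.5·0.4500 + 0.55·0.5500) ≈ 0.4265
After the link scanner='suspicious': P(spam) = 0.5·0.4265 / (0.5·0.4265 + 0.45·0.5735) ≈ 0.4525
After a keyword filter='pass': P(spam) = 0.6·0.4525 / (0.6·0.4525 + 0.65·0.5475) ≈ 0.4327
After the link scanner='suspicious': P(spam) = 0.5·0.4327 / (0.5·0.4327 + 0.45·0.5673) ≈ 0.4588
After the link scanner='suspicious': P(spam) = 0.5·0.4588 / (0.5·0.4588 + 0.45·0.5412) ≈ 0.4850

0.4850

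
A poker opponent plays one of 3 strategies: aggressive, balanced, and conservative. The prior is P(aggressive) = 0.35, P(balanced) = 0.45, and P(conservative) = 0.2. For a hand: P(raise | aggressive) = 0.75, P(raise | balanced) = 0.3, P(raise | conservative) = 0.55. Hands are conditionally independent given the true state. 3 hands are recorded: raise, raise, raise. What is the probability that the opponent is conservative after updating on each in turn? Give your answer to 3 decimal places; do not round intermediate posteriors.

0.172

Each posterior becomes the prior for the next update.
After 'raise': normaliser = 0.75·0.3500 + 0.3·0.4500 + 0.55·0.2000; P(aggressive) ≈ 0.5172, P(balanced) ≈ 0.2660, P(conservative) ≈ 0.2167
After 'raise': normaliser = 0.75·0.5172 + 0.3·0.2660 + 0.55·0.2167; P(aggressive) ≈ 0.6609, P(balanced) ≈ 0.1360, P(conservative) ≈ 0.2031
After 'raise': normaliser = 0.75·0.6609 + 0.3·0.1360 + 0.55·0.2031; P(aggressive) ≈ 0.7647, P(balanced) ≈ 0.0629, P(conservative) ≈ 0.1723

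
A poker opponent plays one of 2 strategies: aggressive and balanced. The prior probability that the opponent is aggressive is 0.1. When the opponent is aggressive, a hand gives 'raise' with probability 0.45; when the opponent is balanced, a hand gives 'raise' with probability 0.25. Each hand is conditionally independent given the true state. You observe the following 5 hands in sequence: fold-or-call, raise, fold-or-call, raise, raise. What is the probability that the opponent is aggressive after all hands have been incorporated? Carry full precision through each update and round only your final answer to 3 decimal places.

After 'fold-or-call': P(aggressive) = 0.55·0.1000 / (0.55·0.1000 + 0.75·0.9000) ≈ 0.0753
After 'raise': P(aggressive) = 0.45·0.0753 / (0.45·0.0753 + 0.25·0.9247) ≈ 0.1279
After 'fold-or-call': P(aggressive) = 0.55·0.1279 / (0.55·0.1279 + 0.75·0.8721) ≈ 0.0971
After 'raise': P(aggressive) = 0.45·0.0971 / (0.45·0.0971 + 0.25·0.9029) ≈ 0.1622
After 'raise': P(aggressive) = 0.45·0.1622 / (0.45·0.1622 + 0.25·0.8378) ≈ 0.2584

0.258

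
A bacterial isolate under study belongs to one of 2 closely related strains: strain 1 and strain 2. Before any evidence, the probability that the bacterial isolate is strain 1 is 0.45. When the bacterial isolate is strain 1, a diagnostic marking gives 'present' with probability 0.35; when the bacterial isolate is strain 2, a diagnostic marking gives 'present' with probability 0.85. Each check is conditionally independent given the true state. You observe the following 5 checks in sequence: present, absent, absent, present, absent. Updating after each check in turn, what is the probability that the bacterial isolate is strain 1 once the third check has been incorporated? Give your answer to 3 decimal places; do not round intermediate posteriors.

0.864

After 'present': P(strain 1) = 0.35·0.4500 / (0.35·0.4500 + 0.85·0.5500) ≈ 0.2520
After 'absent': P(strain 1) = 0.65·0.2520 / (0.65·0.2520 + 0.15·0.7480) ≈ 0.5935
After 'absent': P(strain 1) = 0.65·0.5935 / (0.65·0.5935 + 0.15·0.4065) ≈ 0.8635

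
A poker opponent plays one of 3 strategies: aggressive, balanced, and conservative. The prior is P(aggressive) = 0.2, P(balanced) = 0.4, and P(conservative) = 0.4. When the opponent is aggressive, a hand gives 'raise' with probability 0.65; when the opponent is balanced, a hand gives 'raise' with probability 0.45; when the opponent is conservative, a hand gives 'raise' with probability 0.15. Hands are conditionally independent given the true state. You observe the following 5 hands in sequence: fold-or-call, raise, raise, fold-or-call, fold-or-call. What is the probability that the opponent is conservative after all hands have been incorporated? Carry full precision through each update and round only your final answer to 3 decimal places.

After 'fold-or-call': normaliser = 0.35·0.2000 + 0.55·0.4000 + 0.85·0.4000; P(aggressive) ≈ 0.1111, P(balanced) ≈ 0.3492, P(conservative) ≈ 0.5397
After 'raise': normaliser = 0.65·0.1111 + 0.45·0.3492 + 0.15·0.5397; P(aggressive) ≈ 0.2327, P(balanced) ≈ 0.5064, P(conservative) ≈ 0.2609
After 'raise': normaliser = 0.65·0.2327 + 0.45·0.5064 + 0.15·0.2609; P(aggressive) ≈ 0.3617, P(balanced) ≈ 0.5448, P(conservative) ≈ 0.0935
After 'fold-or-call': normaliser = 0.35·0.3617 + 0.55·0.5448 + 0.85·0.0935; P(aggressive) ≈ 0.2503, P(balanced) ≈ 0.5925, P(conservative) ≈ 0.1572
After 'fold-or-call': normaliser = 0.35·0.2503 + 0.55·0.5925 + 0.85·0.1572; P(aggressive) ≈ 0.1601, P(balanced) ≈ 0.5956, P(conservative) ≈ 0.2443

0.244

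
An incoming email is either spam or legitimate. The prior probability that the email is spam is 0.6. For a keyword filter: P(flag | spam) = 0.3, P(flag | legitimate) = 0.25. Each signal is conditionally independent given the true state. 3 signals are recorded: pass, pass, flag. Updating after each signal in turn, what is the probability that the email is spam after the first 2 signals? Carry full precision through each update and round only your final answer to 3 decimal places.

After 'pass': P(spam) = 0.7·0.6000 / (0.7·0.6000 + 0.75·0.4000) ≈ 0.5833
After 'pass': P(spam) = 0.7·0.5833 / (0.7·0.5833 + 0.75·0.4167) ≈ 0.5665

0.566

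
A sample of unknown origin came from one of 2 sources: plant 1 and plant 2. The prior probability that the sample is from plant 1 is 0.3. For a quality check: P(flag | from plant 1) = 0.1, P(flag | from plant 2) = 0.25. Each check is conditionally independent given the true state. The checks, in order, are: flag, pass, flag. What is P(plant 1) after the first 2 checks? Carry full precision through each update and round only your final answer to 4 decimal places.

0.1706

Apply Bayes' rule sequentially, carrying P(plant 1) forward.
After 'flag': P(plant 1) = 0.1·0.3000 / (0.1·0.3000 + 0.25·0.7000) ≈ 0.1463
After 'pass': P(plant 1) = 0.9·0.1463 / (0.9·0.1463 + 0.75·0.8537) ≈ 0.1706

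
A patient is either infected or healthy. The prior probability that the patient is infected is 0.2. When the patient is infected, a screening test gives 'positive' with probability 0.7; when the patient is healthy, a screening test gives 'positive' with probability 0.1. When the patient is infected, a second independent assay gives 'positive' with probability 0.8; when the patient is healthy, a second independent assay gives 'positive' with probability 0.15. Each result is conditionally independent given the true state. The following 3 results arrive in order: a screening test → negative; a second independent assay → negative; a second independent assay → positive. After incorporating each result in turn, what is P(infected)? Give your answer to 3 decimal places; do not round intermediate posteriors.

Each posterior becomes the prior for the next update.
After a screening test='negative': P(infected) = 0.3·0.2000 / (0.3·0.2000 + 0.9·0.8000) ≈ 0.0769
After a second independent assay='negative': P(infected) = 0.2·0.0769 / (0.2·0.0769 + 0.85·0.9231) ≈ 0.0192
After a second independent assay='positive': P(infected) = 0.8·0.0192 / (0.8·0.0192 + 0.15·0.9808) ≈ 0.0947

0.095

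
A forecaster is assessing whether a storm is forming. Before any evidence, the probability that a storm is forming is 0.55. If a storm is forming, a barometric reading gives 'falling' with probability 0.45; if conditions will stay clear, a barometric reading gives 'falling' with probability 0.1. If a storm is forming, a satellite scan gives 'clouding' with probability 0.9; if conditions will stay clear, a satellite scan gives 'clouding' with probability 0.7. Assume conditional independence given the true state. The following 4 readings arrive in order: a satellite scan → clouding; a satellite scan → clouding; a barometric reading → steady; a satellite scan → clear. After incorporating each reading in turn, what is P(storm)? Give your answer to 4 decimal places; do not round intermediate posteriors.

0.2916

After a satellite scan='clouding': P(storm) = 0.9·0.5500 / (0.9·0.5500 + 0.7·0.4500) ≈ 0.6111
After a satellite scan='clouding': P(storm) = 0.9·0.6111 / (0.9·0.6111 + 0.7·0.3889) ≈ 0.6689
After a barometric reading='steady': P(storm) = 0.55·0.6689 / (0.55·0.6689 + 0.9·0.3311) ≈ 0.5525
After a satellite scan='clear': P(storm) = 0.1·0.5525 / (0.1·0.5525 + 0.3·0.4475) ≈ 0.2916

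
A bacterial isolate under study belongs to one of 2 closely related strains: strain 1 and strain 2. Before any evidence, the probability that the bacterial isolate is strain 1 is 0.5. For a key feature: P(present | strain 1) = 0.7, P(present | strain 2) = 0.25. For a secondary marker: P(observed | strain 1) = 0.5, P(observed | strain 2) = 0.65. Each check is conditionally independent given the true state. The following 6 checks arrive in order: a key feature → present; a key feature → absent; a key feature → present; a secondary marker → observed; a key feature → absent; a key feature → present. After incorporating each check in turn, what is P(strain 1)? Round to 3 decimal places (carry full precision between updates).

0.730

After a key feature='present': P(strain 1) = 0.7·0.5000 / (0.7·0.5000 + 0.25·0.5000) ≈ 0.7368
After a key feature='absent': P(strain 1) = 0.3·0.7368 / (0.3·0.7368 + 0.75·0.2632) ≈ 0.5283
After a key feature='present': P(strain 1) = 0.7·0.5283 / (0.7·0.5283 + 0.25·0.4717) ≈ 0.7582
After a secondary marker='observed': P(strain 1) = 0.5·0.7582 / (0.5·0.7582 + 0.65·0.2418) ≈ 0.7069
After a key feature='absent': P(strain 1) = 0.3·0.7069 / (0.3·0.7069 + 0.75·0.2931) ≈ 0.4911
After a key feature='present': P(strain 1) = 0.7·0.4911 / (0.7·0.4911 + 0.25·0.5089) ≈ 0.7299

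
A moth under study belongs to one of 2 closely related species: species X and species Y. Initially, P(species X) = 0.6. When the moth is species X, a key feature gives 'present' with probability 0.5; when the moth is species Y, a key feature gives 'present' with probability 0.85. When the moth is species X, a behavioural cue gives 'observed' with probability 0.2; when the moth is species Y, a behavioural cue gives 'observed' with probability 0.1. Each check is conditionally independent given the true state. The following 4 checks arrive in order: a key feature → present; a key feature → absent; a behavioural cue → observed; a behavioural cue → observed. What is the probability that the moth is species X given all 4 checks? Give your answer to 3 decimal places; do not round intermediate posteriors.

0.922

After a key feature='present': P(species X) = 0.5·0.6000 / (0.5·0.6000 + 0.85·0.4000) ≈ 0.4688
After a key feature='absent': P(species X) = 0.5·0.4688 / (0.5·0.4688 + 0.15·0.5312) ≈ 0.7463
After a behavioural cue='observed': P(species X) = 0.2·0.7463 / (0.2·0.7463 + 0.1·0.2537) ≈ 0.8547
After a behavioural cue='observed': P(species X) = 0.2·0.8547 / (0.2·0.8547 + 0.1·0.1453) ≈ 0.9217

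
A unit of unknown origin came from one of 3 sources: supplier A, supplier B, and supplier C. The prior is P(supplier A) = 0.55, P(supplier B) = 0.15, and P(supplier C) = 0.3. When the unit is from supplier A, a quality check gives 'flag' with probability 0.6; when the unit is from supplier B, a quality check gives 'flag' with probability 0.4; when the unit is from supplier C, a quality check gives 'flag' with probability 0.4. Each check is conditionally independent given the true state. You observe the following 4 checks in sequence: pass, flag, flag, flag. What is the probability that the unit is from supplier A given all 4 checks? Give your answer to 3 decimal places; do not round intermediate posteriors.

0.733

After 'pass': normaliser = 0.4·0.5500 + 0.6·0.1500 + 0.6·0.3000; P(supplier A) ≈ 0.4490, P(supplier B) ≈ 0.1837, P(supplier C) ≈ 0.3673
After 'flag': normaliser = 0.6·0.4490 + 0.4·0.1837 + 0.4·0.3673; P(supplier A) ≈ 0.5500, P(supplier B) ≈ 0.1500, P(supplier C) ≈ 0.3000
After 'flag': normaliser = 0.6·0.5500 + 0.4·0.1500 + 0.4·0.3000; P(supplier A) ≈ 0.6471, P(supplier B) ≈ 0.1176, P(supplier C) ≈ 0.2353
After 'flag': normaliser = 0.6·0.6471 + 0.4·0.1176 + 0.4·0.2353; P(supplier A) ≈ 0.7333, P(supplier B) ≈ 0.0889, P(supplier C) ≈ 0.1778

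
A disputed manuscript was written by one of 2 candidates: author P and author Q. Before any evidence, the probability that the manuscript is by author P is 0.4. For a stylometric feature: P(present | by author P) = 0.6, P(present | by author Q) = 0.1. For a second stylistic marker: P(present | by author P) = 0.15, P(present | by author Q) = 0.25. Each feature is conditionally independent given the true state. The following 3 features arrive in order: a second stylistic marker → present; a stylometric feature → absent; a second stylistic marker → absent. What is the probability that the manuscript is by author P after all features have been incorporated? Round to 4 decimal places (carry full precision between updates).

0.1677

After a second stylistic marker='present': P(author P) = 0.15·0.4000 / (0.15·0.4000 + 0.25·0.6000) ≈ 0.2857
After a stylometric feature='absent': P(author P) = 0.4·0.2857 / (0.4·0.2857 + 0.9·0.7143) ≈ 0.1509
After a second stylistic marker='absent': P(author P) = 0.85·0.1509 / (0.85·0.1509 + 0.75·0.8491) ≈ 0.1677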